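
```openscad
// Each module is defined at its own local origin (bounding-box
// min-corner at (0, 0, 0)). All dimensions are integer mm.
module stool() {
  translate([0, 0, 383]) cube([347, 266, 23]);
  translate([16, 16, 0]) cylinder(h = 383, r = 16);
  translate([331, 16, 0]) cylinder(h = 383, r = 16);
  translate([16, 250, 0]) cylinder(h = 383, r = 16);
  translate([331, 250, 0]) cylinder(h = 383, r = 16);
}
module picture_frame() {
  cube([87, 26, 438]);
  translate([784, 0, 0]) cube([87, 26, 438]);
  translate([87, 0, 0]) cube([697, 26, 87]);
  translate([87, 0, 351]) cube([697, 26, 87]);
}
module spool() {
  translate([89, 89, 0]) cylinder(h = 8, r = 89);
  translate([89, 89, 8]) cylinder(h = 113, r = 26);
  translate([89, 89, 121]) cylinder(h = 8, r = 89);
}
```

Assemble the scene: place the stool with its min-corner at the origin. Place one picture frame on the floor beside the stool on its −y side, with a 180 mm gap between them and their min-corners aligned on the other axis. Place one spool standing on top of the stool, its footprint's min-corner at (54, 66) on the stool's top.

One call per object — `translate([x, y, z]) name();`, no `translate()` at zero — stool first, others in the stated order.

stool();
translate([0, -206, 0]) picture_frame();
translate([54, 66, 406]) spool();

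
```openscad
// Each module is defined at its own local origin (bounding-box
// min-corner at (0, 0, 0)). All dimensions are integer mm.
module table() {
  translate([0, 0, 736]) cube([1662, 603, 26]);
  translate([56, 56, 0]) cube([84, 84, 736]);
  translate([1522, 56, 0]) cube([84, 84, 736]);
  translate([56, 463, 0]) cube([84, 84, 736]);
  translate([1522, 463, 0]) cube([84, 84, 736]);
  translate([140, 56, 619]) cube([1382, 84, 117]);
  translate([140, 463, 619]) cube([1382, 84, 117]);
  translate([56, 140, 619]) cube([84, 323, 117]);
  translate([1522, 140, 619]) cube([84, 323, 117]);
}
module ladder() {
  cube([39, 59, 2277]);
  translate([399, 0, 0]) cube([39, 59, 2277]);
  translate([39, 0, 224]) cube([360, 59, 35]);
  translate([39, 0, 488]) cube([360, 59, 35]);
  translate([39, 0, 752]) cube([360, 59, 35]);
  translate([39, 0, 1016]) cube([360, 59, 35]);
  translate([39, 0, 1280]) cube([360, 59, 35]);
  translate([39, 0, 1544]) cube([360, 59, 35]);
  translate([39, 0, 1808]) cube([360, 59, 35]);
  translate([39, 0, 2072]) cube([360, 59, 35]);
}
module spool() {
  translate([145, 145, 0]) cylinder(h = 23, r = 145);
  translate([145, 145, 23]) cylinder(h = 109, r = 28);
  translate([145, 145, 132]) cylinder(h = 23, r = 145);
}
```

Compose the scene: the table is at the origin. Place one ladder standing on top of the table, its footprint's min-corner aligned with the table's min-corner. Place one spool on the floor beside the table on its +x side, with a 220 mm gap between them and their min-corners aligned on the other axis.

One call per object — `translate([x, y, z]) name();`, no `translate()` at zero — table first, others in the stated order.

table();
translate([0, 0, 762]) ladder();
translate([1882, 0, 0]) spool();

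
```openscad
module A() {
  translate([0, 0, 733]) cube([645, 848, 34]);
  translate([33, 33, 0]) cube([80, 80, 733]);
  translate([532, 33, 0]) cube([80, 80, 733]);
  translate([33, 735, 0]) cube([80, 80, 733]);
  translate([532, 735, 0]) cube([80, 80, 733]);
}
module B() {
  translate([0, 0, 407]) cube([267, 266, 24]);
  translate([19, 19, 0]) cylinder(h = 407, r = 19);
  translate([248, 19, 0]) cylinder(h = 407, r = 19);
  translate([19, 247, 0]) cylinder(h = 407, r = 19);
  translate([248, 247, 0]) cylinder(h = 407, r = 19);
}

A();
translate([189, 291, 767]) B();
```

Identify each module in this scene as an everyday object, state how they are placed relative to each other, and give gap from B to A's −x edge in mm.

A is a table. B is a stool. The stool is on top of the table, centred. The gap from the stool to the table's −x edge is 189 mm.

The stool's min-x is at 189; the table's min-x is 0; gap = 189 mm.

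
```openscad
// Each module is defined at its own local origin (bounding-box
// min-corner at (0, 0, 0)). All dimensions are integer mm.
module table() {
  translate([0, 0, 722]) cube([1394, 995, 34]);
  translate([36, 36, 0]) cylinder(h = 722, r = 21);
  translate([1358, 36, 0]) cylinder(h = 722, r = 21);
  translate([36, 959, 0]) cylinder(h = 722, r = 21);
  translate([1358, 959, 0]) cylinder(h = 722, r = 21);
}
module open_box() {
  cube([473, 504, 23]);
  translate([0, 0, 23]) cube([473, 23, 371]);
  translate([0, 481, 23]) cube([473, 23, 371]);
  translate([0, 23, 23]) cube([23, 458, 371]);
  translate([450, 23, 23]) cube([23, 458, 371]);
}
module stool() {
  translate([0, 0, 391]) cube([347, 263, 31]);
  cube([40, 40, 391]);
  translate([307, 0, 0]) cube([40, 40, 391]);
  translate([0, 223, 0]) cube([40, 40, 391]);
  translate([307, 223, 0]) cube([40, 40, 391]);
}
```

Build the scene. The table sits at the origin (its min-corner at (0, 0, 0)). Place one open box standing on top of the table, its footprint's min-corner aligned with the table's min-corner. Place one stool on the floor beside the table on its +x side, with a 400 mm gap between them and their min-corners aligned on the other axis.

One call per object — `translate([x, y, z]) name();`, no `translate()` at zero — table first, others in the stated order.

table();
translate([0, 0, 756]) open_box();
translate([1794, 0, 0]) stool();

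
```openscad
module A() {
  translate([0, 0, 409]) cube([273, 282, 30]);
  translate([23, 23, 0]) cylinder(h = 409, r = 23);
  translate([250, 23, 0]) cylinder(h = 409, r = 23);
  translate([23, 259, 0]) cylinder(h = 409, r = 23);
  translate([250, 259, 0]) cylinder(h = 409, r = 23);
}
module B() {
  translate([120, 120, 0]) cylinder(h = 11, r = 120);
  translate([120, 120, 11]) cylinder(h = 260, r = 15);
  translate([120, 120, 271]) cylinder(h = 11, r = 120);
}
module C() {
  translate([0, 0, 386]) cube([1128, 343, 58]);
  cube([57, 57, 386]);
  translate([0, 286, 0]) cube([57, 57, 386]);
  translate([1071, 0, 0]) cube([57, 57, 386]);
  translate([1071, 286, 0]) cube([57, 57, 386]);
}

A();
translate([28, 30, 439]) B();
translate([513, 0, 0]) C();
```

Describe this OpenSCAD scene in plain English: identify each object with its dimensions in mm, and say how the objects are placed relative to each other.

A is a four-legged stool. The seat is 273×282 mm, 30 mm thick, top at z = 439 mm. It stands on four round legs, each 46 mm in diameter, from z = 0 to the seat underside, each leg's axis is inset half a diameter from the nearest pair of seat edges (so the leg's bounding box is flush with the corner).

B is a spool: two coaxial disc flanges of radius 120 mm and thickness 11 mm, joined by a core cylinder of radius 15 mm and height 260 mm. The lower flange rests on z = 0 and the three cylinders share a vertical axis.

C is a bench: a 1128×343 mm seat slab, 58 mm thick, top at z = 444 mm, on four 57×57 mm square legs flush with the seat corners and standing on z = 0.

The spool is on top of the stool. The bench is on the floor beside the stool on its +x side.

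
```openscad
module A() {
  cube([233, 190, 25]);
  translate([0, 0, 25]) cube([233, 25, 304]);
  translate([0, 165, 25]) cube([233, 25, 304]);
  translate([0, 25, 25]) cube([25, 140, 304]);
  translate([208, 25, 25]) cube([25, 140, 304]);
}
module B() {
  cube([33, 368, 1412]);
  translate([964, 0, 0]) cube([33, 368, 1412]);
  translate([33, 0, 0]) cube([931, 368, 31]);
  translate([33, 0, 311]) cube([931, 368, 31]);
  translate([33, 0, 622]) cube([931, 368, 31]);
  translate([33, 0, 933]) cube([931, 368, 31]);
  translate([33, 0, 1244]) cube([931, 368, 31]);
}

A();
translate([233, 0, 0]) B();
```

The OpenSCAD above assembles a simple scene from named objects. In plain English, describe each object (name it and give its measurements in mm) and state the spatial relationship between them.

A is an open storage box with external size 233×190×329 mm and wall thickness 25 mm (the base is also 25 mm thick). The base covers the whole footprint; the four walls stand on the base, with the y-facing walls full-width and the x-facing walls fitting between their inner faces.

B is an open bookshelf. Two side panels, each 33 mm thick, 368 mm deep and 1412 mm tall, stand 997 mm apart (outside-to-outside). Between them sit 5 shelves, each 31 mm thick and 368 mm deep, spanning the full gap between the sides. The bottom shelf rests on the floor (its underside at z = 0) and the clear gap between one shelf's top and the next shelf's underside is 280 mm.

The bookshelf is against the open box's +x side, with their −y faces flush.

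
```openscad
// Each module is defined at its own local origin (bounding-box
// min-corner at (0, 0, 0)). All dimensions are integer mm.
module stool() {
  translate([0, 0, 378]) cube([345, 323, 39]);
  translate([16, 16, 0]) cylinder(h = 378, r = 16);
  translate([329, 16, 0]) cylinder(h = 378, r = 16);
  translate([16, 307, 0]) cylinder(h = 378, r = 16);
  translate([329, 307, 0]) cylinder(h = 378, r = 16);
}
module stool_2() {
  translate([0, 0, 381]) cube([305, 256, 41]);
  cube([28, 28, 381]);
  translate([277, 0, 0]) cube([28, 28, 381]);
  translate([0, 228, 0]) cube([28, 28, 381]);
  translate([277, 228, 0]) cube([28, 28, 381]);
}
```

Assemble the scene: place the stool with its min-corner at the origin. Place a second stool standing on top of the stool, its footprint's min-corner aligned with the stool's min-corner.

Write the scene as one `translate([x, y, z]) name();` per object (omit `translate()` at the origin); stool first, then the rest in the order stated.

stool();
translate([0, 0, 417]) stool_2();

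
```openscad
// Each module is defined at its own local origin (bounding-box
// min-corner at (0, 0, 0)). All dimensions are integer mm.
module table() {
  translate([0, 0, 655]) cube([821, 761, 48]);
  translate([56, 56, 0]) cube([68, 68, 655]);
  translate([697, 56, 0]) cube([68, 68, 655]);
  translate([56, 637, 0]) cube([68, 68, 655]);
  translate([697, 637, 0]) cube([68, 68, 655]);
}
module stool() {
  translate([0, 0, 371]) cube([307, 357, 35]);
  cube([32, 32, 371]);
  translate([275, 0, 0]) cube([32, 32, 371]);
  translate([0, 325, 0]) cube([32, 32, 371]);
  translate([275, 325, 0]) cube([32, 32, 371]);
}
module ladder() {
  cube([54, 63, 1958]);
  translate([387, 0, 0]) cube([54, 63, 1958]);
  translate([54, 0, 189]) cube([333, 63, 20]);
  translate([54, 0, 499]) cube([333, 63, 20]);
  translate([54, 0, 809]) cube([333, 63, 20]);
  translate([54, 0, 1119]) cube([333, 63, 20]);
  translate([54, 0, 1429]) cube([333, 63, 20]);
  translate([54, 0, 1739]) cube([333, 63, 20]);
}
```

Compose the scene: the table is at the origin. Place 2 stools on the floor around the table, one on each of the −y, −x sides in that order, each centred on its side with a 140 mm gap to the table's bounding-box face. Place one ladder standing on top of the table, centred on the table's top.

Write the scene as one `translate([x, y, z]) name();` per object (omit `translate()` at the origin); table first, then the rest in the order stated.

table();
translate([257, -497, 0]) stool();
translate([-447, 202, 0]) stool();
translate([190, 349, 703]) ladder();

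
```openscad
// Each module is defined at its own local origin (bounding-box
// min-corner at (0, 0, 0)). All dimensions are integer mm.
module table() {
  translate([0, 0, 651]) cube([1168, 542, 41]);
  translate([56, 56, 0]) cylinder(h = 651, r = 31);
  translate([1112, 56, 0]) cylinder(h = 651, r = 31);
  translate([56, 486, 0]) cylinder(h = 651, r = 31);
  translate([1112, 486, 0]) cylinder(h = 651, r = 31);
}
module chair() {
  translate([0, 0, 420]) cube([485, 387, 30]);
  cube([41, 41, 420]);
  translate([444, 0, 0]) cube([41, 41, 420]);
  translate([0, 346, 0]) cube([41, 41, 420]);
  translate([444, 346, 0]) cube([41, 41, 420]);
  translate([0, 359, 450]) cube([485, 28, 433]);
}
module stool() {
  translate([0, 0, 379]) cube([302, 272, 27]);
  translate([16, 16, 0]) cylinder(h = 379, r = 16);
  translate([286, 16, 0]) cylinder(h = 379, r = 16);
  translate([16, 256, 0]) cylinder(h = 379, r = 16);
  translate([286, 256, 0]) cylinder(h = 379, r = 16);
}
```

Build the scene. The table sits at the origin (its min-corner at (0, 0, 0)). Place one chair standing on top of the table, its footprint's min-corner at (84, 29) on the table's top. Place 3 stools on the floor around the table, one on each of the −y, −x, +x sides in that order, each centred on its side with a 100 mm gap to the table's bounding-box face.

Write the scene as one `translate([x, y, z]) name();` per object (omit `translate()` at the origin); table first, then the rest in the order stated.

table();
translate([84, 29, 692]) chair();
translate([433, -372, 0]) stool();
translate([-402, 135, 0]) stool();
translate([1268, 135, 0]) stool();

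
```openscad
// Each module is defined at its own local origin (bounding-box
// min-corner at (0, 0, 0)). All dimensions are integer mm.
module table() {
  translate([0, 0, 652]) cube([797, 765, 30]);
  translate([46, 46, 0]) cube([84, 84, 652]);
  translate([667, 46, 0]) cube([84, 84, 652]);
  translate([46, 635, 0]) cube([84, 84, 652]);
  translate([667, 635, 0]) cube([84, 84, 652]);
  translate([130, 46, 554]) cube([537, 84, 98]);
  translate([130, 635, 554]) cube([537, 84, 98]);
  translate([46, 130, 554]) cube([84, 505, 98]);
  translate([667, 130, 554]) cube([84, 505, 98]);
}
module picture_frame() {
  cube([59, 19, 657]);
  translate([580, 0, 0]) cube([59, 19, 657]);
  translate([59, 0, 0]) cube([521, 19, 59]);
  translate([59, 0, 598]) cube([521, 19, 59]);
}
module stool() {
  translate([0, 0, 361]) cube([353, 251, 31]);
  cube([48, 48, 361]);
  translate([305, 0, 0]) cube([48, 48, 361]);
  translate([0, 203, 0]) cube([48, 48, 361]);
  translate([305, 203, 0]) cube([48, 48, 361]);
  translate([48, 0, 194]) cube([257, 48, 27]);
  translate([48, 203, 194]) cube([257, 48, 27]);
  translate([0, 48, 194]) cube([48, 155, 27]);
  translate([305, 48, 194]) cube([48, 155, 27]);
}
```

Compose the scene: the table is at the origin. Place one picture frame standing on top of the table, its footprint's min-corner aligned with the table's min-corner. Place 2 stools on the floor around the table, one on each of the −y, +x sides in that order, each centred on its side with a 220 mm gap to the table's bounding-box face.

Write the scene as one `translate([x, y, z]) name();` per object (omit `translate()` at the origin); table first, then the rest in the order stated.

table();
translate([0, 0, 682]) picture_frame();
translate([222, -471, 0]) stool();
translate([1017, 257, 0]) stool();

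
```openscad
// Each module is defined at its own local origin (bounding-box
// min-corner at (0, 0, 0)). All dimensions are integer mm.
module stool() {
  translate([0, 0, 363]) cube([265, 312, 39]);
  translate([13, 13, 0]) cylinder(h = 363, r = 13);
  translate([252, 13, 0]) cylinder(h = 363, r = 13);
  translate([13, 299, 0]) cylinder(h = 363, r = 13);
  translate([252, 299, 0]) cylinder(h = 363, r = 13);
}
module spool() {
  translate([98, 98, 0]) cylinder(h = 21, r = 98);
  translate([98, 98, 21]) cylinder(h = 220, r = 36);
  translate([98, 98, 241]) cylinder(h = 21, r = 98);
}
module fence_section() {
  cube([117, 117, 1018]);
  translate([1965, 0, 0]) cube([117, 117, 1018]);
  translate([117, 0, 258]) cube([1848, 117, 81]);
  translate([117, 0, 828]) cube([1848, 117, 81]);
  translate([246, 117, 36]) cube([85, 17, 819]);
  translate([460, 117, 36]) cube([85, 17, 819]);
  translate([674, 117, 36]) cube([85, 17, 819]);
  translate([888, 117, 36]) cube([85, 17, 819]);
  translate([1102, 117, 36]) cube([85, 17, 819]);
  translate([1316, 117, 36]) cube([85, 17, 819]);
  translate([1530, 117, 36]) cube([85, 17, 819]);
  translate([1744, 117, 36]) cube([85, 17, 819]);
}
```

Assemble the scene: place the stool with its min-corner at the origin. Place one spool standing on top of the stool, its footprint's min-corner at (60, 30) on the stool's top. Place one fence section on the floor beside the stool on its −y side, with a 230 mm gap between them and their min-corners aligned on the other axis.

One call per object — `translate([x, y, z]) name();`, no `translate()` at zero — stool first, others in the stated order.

stool();
translate([60, 30, 402]) spool();
translate([0, -364, 0]) fence_section();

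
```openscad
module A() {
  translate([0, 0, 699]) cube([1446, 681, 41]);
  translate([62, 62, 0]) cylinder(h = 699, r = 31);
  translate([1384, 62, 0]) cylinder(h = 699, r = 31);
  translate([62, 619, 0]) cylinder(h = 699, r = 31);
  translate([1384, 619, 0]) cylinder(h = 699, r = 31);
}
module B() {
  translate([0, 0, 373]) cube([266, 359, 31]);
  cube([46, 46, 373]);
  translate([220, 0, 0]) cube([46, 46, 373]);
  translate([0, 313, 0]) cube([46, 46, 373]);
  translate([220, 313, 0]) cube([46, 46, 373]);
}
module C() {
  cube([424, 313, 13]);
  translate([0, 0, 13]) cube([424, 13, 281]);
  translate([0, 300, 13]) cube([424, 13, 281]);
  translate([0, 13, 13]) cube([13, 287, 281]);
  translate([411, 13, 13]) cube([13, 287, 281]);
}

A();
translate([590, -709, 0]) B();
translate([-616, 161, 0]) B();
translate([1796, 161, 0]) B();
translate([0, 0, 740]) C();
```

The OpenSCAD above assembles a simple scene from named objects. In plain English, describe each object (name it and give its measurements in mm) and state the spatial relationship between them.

A is a rectangular dining table. The top is 1446×681×41 mm with its upper surface at z = 740 mm. It stands on four round legs of 62 mm diameter, each leg's bounding box inset 31 mm from the nearest pair of top edges, running from the floor to the underside of the top.

B is a four-legged stool. The seat is a 266×359×31 mm slab whose top surface is at z = 404 mm; four square legs, each 46×46 mm in cross-section, run from the floor (z = 0) to the underside of the seat, each flush with a corner of the seat.

C is an open-topped rectangular box: outside dimensions 424×313×294 mm, with a uniform wall and base thickness of 13 mm. The base is a full 424×313 slab on the floor; four walls sit on top of the base. The front and back walls (the −y and +y sides) span the full width; the two side walls fit between them.

Three stools sit around the table at the −y, −x, +x sides. The open box is on top of the table.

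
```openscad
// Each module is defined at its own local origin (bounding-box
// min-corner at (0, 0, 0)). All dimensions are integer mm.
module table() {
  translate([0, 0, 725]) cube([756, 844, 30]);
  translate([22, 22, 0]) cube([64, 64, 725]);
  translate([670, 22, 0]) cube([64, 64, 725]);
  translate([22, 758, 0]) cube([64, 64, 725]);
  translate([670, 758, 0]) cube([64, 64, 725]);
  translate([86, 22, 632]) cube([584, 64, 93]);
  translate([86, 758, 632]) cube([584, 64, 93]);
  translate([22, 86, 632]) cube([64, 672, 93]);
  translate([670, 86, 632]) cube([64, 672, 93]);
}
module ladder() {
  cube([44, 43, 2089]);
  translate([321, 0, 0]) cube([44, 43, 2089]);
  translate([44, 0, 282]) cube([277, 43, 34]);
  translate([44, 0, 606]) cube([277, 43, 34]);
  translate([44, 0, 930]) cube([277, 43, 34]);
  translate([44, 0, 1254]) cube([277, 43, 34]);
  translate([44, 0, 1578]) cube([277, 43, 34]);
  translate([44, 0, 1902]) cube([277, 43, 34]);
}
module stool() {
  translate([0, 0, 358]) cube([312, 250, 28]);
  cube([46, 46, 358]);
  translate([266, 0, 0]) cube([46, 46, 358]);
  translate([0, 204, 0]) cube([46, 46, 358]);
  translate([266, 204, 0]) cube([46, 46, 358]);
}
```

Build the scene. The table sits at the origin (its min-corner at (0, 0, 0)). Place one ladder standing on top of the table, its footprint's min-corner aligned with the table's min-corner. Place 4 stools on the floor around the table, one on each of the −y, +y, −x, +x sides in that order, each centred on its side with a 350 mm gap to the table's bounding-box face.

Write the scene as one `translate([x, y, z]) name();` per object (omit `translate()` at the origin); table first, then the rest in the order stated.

table();
translate([0, 0, 755]) ladder();
translate([222, -600, 0]) stool();
translate([222, 1194, 0]) stool();
translate([-662, 297, 0]) stool();
translate([1106, 297, 0]) stool();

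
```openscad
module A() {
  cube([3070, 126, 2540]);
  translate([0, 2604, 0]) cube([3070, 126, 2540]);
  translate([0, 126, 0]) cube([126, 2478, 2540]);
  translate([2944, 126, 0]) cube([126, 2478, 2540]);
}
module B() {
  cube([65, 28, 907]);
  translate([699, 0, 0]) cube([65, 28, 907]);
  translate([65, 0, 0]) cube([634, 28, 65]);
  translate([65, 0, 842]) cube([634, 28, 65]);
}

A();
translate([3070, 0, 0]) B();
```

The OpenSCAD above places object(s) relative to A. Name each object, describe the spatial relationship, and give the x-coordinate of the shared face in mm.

A is a house frame. B is a picture frame. The picture frame is against the house frame's +x side, with their −y faces flush. The x-coordinate of the shared face is 3070 mm.

The house frame's +x face and the picture frame's −x face are both at x = 3070 mm.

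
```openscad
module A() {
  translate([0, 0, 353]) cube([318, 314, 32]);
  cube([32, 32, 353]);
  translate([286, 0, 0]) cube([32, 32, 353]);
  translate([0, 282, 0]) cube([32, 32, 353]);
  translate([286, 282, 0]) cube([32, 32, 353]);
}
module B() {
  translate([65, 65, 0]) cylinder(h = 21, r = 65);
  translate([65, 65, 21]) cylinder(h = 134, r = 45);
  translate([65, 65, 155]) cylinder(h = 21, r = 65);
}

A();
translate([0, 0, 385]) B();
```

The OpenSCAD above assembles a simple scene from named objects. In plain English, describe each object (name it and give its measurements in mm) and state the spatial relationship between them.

A is a simple wooden stool: a rectangular seat 318 mm (x) by 314 mm (y), 32 mm thick, top face at z = 385 mm, on four square legs, each 32×32 mm in cross-section. The legs rest on z = 0, each flush with a corner of the seat.

B is a spool: two coaxial disc flanges of radius 65 mm and thickness 21 mm, joined by a core cylinder of radius 45 mm and height 134 mm. The lower flange rests on z = 0 and the three cylinders share a vertical axis.

The spool is on top of the stool.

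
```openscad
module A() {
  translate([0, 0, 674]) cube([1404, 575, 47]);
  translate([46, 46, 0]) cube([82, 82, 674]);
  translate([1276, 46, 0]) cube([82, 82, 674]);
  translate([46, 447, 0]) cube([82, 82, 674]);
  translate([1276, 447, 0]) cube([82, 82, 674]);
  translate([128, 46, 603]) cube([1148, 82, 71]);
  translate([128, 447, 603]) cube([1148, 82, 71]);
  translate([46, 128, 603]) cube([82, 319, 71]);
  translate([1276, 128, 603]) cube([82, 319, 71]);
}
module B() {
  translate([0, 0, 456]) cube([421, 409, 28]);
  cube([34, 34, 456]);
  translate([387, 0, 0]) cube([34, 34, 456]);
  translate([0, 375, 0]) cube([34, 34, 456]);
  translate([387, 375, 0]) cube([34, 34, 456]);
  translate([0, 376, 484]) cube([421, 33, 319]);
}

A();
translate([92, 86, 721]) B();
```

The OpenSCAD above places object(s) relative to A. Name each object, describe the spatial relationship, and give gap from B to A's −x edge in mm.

The chair's min-x is at 92; the table's min-x is 0; gap = 92 mm.

A is a table. B is a chair. The chair is on top of the table. The gap from the chair to the table's −x edge is 92 mm.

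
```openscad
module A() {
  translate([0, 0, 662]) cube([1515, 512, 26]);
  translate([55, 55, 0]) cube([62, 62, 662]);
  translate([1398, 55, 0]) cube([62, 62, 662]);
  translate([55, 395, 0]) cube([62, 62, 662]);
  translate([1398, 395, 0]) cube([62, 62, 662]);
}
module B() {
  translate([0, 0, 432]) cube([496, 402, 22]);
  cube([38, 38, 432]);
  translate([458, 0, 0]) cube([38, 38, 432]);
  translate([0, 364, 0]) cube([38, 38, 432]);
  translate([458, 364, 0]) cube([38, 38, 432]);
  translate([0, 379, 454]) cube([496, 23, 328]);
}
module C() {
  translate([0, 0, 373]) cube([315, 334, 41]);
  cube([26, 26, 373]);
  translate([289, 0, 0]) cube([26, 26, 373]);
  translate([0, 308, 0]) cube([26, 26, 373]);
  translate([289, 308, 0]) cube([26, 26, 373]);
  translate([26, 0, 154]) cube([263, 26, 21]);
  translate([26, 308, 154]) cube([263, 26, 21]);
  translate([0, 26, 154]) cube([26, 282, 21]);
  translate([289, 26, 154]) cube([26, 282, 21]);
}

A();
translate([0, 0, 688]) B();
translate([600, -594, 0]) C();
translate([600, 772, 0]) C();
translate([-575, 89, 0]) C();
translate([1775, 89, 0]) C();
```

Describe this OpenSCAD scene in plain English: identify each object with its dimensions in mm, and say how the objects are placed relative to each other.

A is a table: top 1515 mm (x) × 512 mm (y), 26 mm thick, upper face at z = 688 mm, on four 62×62 mm square legs, each inset 55 mm from the nearest pair of top edges, running from z = 0 to the bottom of the top.

B is a chair. The seat is a 496×402×22 mm slab with its top at z = 454 mm, on four 38×38 mm corner legs (flush with the seat edges, standing on z = 0). A flat backrest 23 mm thick, 328 mm tall, spans the full seat width and rises from the seat top along its +y edge, rear face flush with the rear of the seat.

C is a four-legged stool. The seat is 315×334 mm, 41 mm thick, top at z = 414 mm. It stands on four square legs, each 26×26 mm in cross-section, from z = 0 to the seat underside, each flush with a corner of the seat. Four stretchers, 26 mm wide and 21 mm tall, connect adjacent legs with their undersides at z = 154 mm, each running between the inner faces of the legs it joins and aligned with the legs' outer faces on the other axis.

The chair is on top of the table. Four stools sit around the table at the −y, +y, −x, +x sides.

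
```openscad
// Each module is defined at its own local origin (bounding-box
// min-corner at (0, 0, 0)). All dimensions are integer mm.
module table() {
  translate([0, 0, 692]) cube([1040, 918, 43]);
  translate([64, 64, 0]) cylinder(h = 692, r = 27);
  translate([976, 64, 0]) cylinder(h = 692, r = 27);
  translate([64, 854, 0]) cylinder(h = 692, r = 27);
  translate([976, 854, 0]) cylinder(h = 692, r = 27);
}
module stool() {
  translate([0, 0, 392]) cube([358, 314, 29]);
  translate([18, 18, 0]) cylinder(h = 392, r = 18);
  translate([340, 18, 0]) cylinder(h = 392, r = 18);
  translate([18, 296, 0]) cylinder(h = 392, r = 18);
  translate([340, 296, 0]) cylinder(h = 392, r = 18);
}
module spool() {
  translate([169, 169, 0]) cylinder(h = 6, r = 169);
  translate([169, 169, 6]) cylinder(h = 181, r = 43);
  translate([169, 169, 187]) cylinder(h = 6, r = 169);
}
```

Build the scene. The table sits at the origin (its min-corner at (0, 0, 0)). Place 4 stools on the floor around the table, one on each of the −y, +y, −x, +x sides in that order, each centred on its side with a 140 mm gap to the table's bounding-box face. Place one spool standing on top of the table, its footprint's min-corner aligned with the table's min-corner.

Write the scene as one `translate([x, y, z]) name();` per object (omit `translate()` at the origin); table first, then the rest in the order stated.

table();
translate([341, -454, 0]) stool();
translate([341, 1058, 0]) stool();
translate([-498, 302, 0]) stool();
translate([1180, 302, 0]) stool();
translate([0, 0, 735]) spool();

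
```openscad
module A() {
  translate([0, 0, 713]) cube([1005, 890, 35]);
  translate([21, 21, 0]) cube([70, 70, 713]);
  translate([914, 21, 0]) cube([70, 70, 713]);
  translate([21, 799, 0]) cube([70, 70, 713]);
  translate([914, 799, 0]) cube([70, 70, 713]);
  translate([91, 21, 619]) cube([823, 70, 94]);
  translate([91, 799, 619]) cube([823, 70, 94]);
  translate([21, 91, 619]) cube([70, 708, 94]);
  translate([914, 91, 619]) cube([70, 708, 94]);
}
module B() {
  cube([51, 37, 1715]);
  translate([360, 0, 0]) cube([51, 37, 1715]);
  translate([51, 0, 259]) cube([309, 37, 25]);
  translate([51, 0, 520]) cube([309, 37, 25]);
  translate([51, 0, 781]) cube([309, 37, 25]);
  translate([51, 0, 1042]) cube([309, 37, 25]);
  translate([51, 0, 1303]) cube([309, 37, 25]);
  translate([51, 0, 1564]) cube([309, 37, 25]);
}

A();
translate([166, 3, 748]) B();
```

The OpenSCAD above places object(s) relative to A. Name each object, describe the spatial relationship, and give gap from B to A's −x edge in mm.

The ladder's min-x is at 166; the table's min-x is 0; gap = 166 mm.

A is a table. B is a ladder. The ladder is on top of the table. The gap from the ladder to the table's −x edge is 166 mm.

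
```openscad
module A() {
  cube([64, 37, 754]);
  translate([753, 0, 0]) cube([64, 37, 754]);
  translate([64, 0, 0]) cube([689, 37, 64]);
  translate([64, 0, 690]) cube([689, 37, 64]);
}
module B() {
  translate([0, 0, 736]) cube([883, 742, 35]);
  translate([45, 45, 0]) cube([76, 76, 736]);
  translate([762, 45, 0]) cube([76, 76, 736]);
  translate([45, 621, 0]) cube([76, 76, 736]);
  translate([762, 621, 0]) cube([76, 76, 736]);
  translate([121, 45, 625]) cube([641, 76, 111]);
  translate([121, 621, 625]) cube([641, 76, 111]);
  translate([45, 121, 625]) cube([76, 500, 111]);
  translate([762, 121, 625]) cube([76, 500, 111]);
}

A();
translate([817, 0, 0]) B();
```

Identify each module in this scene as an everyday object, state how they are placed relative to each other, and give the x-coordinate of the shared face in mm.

A is a picture frame. B is a table. The table is against the picture frame's +x side, with their −y faces flush. The x-coordinate of the shared face is 817 mm.

The picture frame's +x face and the table's −x face are both at x = 817 mm.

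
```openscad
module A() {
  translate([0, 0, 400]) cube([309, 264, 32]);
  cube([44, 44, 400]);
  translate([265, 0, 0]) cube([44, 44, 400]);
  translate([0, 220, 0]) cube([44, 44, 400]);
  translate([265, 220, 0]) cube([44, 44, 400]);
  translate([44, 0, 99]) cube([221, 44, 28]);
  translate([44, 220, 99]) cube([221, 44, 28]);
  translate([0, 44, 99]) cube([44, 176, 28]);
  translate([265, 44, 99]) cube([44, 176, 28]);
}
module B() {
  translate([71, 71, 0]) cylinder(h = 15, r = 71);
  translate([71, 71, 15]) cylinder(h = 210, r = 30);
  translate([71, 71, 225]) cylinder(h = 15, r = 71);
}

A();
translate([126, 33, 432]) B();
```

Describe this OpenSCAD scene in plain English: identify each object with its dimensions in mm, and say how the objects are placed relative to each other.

A is a four-legged stool. The seat is a 309×264×32 mm slab whose top surface is at z = 432 mm; four square legs, each 44×44 mm in cross-section, run from the floor (z = 0) to the underside of the seat, each flush with a corner of the seat. Four stretchers, 44 mm wide and 28 mm tall, connect adjacent legs with their undersides at z = 99 mm, each running between the inner faces of the legs it joins and aligned with the legs' outer faces on the other axis.

B is a spool: two coaxial disc flanges of radius 71 mm and thickness 15 mm, joined by a core cylinder of radius 30 mm and height 210 mm. The lower flange rests on z = 0 and the three cylinders share a vertical axis.

The spool is on top of the stool.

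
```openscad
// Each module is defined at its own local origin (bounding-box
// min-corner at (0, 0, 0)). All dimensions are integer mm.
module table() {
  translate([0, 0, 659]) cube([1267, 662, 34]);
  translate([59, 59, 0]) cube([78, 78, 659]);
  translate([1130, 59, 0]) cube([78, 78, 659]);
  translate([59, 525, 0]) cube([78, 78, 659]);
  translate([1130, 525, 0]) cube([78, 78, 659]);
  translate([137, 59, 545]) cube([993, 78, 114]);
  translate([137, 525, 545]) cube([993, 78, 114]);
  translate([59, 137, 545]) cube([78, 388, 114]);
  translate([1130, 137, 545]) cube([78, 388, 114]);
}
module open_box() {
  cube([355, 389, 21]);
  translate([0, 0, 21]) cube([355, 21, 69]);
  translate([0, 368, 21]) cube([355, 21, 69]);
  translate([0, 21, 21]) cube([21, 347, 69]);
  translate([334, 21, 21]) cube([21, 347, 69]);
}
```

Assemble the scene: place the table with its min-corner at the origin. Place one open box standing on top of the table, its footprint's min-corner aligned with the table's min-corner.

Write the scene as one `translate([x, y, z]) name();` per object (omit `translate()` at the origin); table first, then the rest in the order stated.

table();
translate([0, 0, 693]) open_box();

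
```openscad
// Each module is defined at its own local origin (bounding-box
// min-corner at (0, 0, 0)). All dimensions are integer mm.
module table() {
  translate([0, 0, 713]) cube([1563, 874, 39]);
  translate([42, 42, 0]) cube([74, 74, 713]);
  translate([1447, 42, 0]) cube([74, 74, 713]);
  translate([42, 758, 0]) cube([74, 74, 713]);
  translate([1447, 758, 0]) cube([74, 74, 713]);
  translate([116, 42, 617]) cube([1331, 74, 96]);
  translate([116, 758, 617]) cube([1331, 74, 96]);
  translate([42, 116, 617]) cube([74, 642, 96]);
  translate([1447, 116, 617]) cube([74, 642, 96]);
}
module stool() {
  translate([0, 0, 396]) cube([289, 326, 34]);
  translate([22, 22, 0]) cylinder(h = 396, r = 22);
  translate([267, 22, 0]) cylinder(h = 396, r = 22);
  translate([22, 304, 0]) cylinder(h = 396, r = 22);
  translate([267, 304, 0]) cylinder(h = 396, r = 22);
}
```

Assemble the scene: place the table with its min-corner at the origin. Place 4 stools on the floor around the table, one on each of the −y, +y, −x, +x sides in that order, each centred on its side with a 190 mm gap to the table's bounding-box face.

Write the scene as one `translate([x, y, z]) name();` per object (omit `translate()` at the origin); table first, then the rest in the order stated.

table();
translate([637, -516, 0]) stool();
translate([637, 1064, 0]) stool();
translate([-479, 274, 0]) stool();
translate([1753, 274, 0]) stool();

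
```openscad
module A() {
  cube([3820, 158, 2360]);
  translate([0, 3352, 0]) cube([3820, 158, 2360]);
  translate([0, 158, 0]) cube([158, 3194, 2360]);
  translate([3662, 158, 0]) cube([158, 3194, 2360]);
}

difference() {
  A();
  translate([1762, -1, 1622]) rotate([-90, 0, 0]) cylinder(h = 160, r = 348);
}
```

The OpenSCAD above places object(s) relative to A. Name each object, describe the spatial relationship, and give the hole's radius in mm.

The subtracted cylinder has r = 348 mm.

A is a house frame. The house frame has a circular hole through its front wall. The hole's radius is 348 mm.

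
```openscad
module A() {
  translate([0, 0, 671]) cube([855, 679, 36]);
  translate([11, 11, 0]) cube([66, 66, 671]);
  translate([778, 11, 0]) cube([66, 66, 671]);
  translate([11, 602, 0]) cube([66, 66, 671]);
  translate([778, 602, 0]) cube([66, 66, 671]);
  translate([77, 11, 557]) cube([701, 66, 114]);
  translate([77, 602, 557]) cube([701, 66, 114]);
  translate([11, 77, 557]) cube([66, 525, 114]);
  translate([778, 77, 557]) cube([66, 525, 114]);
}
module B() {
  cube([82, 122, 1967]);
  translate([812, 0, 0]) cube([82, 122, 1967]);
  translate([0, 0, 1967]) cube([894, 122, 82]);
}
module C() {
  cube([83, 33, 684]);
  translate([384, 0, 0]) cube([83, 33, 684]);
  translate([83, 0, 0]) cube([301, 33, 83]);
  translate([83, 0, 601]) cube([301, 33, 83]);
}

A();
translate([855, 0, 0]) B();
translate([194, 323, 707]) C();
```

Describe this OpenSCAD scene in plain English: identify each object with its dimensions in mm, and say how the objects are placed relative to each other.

A is a rectangular dining table. The top is 855×679×36 mm with its upper surface at z = 707 mm. It stands on four 66×66 mm square legs, each inset 11 mm from the nearest pair of top edges, running from the floor to the underside of the top. Four apron rails, 66 mm thick and 114 mm tall, run between adjacent legs with their top edges flush with the underside of the top and their outer faces flush with the legs' outer faces.

B is a rectangular door frame: two vertical jambs of 82×122 mm section, 1967 mm tall, with a clear opening 730 mm wide between their inner faces. A header 82 mm tall and 122 mm deep lies on top of the jambs and spans the full outside width.

C is a picture frame with a 301×518 mm rectangular opening (x by z) and a uniform 83 mm border on every side. Frame depth is 33 mm along y. It is built from two vertical stiles running the full outside height and two horizontal rails spanning the gap between the stiles.

The door frame is against the table's +x side, with their −y faces flush. The picture frame is on top of the table, centred.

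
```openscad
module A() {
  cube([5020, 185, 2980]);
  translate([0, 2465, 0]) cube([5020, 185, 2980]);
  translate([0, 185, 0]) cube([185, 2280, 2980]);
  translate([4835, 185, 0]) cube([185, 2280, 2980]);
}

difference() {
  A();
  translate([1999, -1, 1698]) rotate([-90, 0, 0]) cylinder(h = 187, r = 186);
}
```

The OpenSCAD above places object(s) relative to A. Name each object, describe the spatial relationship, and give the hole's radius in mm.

The subtracted cylinder has r = 186 mm.

A is a house frame. The house frame has a circular hole through its front wall. The hole's radius is 186 mm.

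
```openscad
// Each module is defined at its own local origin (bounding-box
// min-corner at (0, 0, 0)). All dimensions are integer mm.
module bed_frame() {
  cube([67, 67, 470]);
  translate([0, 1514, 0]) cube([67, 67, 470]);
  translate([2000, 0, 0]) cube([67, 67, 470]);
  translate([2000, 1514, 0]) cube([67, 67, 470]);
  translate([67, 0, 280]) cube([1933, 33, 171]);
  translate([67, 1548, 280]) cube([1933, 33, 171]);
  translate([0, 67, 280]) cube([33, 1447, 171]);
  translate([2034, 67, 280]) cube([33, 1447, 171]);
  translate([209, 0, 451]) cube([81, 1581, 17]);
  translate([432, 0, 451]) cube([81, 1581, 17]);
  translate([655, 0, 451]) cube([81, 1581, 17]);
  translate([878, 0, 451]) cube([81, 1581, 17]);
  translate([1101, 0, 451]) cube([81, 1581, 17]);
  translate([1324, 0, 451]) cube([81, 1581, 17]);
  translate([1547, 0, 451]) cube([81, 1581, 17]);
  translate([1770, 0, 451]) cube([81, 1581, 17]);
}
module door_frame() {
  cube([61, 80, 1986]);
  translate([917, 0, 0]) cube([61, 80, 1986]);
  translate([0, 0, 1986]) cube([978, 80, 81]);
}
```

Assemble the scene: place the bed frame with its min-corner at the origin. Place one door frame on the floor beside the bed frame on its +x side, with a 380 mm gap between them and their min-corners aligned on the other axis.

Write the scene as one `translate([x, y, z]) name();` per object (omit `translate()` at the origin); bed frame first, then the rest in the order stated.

bed_frame();
translate([2447, 0, 0]) door_frame();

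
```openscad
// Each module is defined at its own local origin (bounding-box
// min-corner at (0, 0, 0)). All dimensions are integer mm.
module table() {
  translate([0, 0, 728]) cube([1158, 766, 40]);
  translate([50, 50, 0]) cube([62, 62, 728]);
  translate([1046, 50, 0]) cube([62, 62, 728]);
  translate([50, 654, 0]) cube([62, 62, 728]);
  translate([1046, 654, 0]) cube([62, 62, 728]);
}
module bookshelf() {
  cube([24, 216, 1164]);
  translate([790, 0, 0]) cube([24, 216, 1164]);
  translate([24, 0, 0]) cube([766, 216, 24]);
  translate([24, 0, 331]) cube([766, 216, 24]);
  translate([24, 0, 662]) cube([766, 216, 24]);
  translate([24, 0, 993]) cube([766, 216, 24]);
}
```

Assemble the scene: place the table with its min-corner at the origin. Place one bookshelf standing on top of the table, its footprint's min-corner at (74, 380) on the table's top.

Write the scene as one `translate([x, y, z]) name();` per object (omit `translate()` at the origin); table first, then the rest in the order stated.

table();
translate([74, 380, 768]) bookshelf();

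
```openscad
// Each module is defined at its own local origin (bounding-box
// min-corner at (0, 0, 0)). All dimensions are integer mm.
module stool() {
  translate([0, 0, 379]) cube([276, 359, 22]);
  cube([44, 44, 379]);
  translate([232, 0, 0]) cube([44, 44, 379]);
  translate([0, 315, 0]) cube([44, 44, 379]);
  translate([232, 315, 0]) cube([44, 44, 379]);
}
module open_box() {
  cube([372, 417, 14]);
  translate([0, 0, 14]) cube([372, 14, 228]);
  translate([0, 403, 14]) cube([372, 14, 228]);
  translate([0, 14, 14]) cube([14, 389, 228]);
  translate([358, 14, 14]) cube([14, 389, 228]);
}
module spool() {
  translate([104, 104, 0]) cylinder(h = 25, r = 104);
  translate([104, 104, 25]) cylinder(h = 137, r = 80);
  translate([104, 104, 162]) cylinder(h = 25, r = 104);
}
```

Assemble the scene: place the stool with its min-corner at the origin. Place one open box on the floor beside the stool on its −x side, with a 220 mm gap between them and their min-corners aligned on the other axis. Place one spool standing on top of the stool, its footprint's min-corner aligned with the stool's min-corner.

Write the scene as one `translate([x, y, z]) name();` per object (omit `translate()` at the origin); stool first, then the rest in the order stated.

stool();
translate([-592, 0, 0]) open_box();
translate([0, 0, 401]) spool();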